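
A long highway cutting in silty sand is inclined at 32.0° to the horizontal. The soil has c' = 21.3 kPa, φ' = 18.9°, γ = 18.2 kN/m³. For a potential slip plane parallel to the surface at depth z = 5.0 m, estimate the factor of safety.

For an infinite slope with a slip plane parallel to the surface (no pore pressure): FS = [c' + γz cos²β tanφ'] / [γz sinβ cosβ].
γz = 18.2·5.0 = 91.00 kN/m²
Numerator = 21.3 + 91.00·cos²32.0°·tan18.9° = 21.3 + 91.00·0.7192·0.3424 = 43.707 kPa
Denominator = 91.00·sin32.0°·cos32.0° = 91.00·0.5299·0.8480 = 40.895 kPa
FS = 43.707 / 40.895 = 1.069

FS = 1.07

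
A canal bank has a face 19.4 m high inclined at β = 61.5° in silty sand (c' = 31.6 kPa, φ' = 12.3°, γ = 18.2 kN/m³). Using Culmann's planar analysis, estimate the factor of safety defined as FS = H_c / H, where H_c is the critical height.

FS = 0.89

H_c = (4c'/γ) · sinβ cosφ' / [1 − cos(β − φ')]
    = (4·31.6/18.2) · sin61.5°·cos12.3° / [1 − cos49.2°]
    = 6.945 · 0.8586 / 0.3466 = 17.21 m
FS = H_c / H = 17.21 / 19.4 = 0.887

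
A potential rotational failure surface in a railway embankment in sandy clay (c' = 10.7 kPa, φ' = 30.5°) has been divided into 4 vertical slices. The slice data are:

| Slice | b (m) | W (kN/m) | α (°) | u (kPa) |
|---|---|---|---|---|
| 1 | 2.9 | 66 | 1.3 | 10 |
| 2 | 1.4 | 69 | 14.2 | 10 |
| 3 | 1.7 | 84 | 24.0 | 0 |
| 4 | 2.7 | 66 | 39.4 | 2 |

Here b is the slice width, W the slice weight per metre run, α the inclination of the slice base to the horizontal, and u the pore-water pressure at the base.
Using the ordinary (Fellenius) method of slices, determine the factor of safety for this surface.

Ordinary method of slices: FS = Σ[c'·Δl_i + (W_i cosα_i − u_i·Δl_i)·tanφ'] / Σ W_i sinα_i, with Δl_i = b_i / cosα_i.
Slice 1: Δl = 2.9/cos1.3° = 2.901 m; N'_1 = 66·cos1.3° − 10·2.901 = 37.0; c'Δl = 31.04; W sinα = 1.5
Slice 2: Δl = 1.4/cos14.2° = 1.444 m; N'_2 = 69·cos14.2° − 10·1.444 = 52.5; c'Δl = 15.45; W sinα = 16.9
Slice 3: Δl = 1.7/cos24.0° = 1.861 m; N'_3 = 84·cos24.0° − 0·1.861 = 76.7; c'Δl = 19.91; W sinα = 34.2
Slice 4: Δl = 2.7/cos39.4° = 3.494 m; N'_4 = 66·cos39.4° − 2·3.494 = 44.0; c'Δl = 37.39; W sinα = 41.9
Σc'Δl = 103.8 kN/m; ΣN' = 210.2 kN/m; ΣW sinα = 94.5 kN/m
Resisting = 103.8 + 210.2·tan30.5° = 103.8 + 123.8 = 227.6 kN/m
FS = 227.6 / 94.5 = 2.409

FS = 2.41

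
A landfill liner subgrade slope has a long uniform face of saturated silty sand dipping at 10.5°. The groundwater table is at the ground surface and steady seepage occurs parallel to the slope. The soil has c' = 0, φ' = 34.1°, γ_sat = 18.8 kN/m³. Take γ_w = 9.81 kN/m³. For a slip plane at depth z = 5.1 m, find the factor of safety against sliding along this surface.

With seepage parallel to the slope and the water table at the surface, the effective normal stress on the slip plane uses the buoyant unit weight γ' = γ_sat − γ_w while the driving shear stress uses γ_sat:
FS = [c' + γ' z cos²β tanφ'] / [γ_sat z sinβ cosβ]
(For c' = 0 this reduces to FS = (γ'/γ_sat)·tanφ'/tanβ.)
γ' = 18.8 − 9.81 = 8.99 kN/m³
Numerator = 0.0 + 8.99·5.1·cos²10.5°·tan34.1° = 0.0 + 8.99·5.1·0.9668·0.6771 = 30.011 kPa
Denominator = 18.8·5.1·sin10.5°·cos10.5° = 18.8·5.1·0.1822·0.9833 = 17.180 kPa
FS = 30.011 / 17.180 = 1.747

FS = 1.75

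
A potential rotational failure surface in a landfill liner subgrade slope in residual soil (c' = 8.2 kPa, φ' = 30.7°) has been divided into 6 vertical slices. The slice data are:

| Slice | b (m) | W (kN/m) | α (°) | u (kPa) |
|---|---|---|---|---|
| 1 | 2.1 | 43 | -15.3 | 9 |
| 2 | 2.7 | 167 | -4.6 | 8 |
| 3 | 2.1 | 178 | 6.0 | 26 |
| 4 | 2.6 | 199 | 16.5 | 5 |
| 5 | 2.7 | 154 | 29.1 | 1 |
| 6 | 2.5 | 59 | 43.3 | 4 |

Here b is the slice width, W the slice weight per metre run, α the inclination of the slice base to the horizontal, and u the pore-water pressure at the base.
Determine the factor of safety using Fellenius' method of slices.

Ordinary method of slices: FS = Σ[c'·Δl_i + (W_i cosα_i − u_i·Δl_i)·tanφ'] / Σ W_i sinα_i, with Δl_i = b_i / cosα_i.
Slice 1: Δl = 2.1/cos(-15.3°) = 2.177 m; N'_1 = 43·cos(-15.3°) − 9·2.177 = 21.9; c'Δl = 17.85; W sinα = -11.3
Slice 2: Δl = 2.7/cos(-4.6°) = 2.709 m; N'_2 = 167·cos(-4.6°) − 8·2.709 = 144.8; c'Δl = 22.21; W sinα = -13.4
Slice 3: Δl = 2.1/cos6.0° = 2.112 m; N'_3 = 178·cos6.0° − 26·2.112 = 122.1; c'Δl = 17.31; W sinα = 18.6
Slice 4: Δl = 2.6/cos16.5° = 2.712 m; N'_4 = 199·cos16.5° − 5·2.712 = 177.2; c'Δl = 22.24; W sinα = 56.5
Slice 5: Δl = 2.7/cos29.1° = 3.090 m; N'_5 = 154·cos29.1° − 1·3.090 = 131.5; c'Δl = 25.34; W sinα = 74.9
Slice 6: Δl = 2.5/cos43.3° = 3.435 m; N'_6 = 59·cos43.3° − 4·3.435 = 29.2; c'Δl = 28.17; W sinα = 40.5
Σc'Δl = 133.1 kN/m; ΣN' = 626.7 kN/m; ΣW sinα = 165.7 kN/m
Resisting = 133.1 + 626.7·tan30.7° = 133.1 + 372.1 = 505.2 kN/m
FS = 505.2 / 165.7 = 3.048

FS = 3.05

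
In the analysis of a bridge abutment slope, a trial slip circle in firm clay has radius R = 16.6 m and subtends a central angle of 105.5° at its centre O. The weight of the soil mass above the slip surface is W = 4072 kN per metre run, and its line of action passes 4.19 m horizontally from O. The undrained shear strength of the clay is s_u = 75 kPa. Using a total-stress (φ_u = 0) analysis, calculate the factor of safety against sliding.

FS = 2.23

Taking moments about the centre O, the resisting moment is provided by the undrained shear strength acting along the arc:
Arc length L_a = R·θ = 16.6·(105.5°·π/180) = 16.6·1.8413 = 30.57 m
M_R = s_u·L_a·R = 75·30.57·16.6 = 38054.6 kN·m/m
M_D = W·d = 4072·4.19 = 17061.7 kN·m/m
FS = M_R / M_D = 38054.6 / 17061.7 = 2.230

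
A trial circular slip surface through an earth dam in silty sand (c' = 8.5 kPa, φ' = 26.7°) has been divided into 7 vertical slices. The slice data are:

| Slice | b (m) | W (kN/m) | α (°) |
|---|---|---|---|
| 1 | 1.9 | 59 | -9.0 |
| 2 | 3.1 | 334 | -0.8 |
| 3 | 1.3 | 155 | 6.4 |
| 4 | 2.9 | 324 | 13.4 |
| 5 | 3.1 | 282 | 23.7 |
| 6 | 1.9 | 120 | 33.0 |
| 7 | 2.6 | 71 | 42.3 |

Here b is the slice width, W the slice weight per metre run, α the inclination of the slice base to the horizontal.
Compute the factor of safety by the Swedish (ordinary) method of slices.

FS = 2.61

Ordinary method of slices: FS = Σ[c'·Δl_i + (W_i cosα_i)·tanφ'] / Σ W_i sinα_i, with Δl_i = b_i / cosα_i.
Slice 1: Δl = 1.9/cos(-9.0°) = 1.924 m; N'_1 = 59·cos(-9.0°) = 58.3; c'Δl = 16.35; W sinα = -9.2
Slice 2: Δl = 3.1/cos(-0.8°) = 3.100 m; N'_2 = 334·cos(-0.8°) = 334.0; c'Δl = 26.35; W sinα = -4.7
Slice 3: Δl = 1.3/cos6.4° = 1.308 m; N'_3 = 155·cos6.4° = 154.0; c'Δl = 11.12; W sinα = 17.3
Slice 4: Δl = 2.9/cos13.4° = 2.981 m; N'_4 = 324·cos13.4° = 315.2; c'Δl = 25.34; W sinα = 75.1
Slice 5: Δl = 3.1/cos23.7° = 3.386 m; N'_5 = 282·cos23.7° = 258.2; c'Δl = 28.78; W sinα = 113.3
Slice 6: Δl = 1.9/cos33.0° = 2.265 m; N'_6 = 120·cos33.0° = 100.6; c'Δl = 19.26; W sinα = 65.4
Slice 7: Δl = 2.6/cos42.3° = 3.515 m; N'_7 = 71·cos42.3° = 52.5; c'Δl = 29.88; W sinα = 47.8
Σc'Δl = 157.1 kN/m; ΣN' = 1272.8 kN/m; ΣW sinα = 305.0 kN/m
Resisting = 157.1 + 1272.8·tan26.7° = 157.1 + 640.2 = 797.2 kN/m
FS = 797.2 / 305.0 = 2.614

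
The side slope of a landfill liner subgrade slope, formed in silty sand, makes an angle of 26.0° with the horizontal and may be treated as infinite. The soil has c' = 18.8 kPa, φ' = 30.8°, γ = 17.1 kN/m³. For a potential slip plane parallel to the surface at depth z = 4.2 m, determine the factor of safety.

For an infinite slope with a slip plane parallel to the surface (no pore pressure): FS = [c' + γz cos²β tanφ'] / [γz sinβ cosβ].
γz = 17.1·4.2 = 71.82 kN/m²
Numerator = 18.8 + 71.82·cos²26.0°·tan30.8° = 18.8 + 71.82·0.8078·0.5961 = 53.386 kPa
Denominator = 71.82·sin26.0°·cos26.0° = 71.82·0.4384·0.8988 = 28.297 kPa
FS = 53.386 / 28.297 = 1.887

FS = 1.89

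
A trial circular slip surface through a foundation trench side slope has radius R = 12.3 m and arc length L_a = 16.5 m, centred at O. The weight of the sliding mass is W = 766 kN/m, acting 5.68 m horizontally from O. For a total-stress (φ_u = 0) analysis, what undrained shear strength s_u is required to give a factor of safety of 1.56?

s_u = 33.4 kPa

FS = s_u·L_a·R / (W·d), so s_u = FS·W·d / (L_a·R).
s_u = 1.56·766·5.68 / (16.50·12.3) = 6787.4 / 202.95 = 33.44 kPa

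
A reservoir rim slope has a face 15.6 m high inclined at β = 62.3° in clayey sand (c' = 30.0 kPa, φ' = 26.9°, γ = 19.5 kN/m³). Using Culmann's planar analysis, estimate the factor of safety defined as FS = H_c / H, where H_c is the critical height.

FS = 1.68

H_c = (4c'/γ) · sinβ cosφ' / [1 − cos(β − φ')]
    = (4·30.0/19.5) · sin62.3°·cos26.9° / [1 − cos35.4°]
    = 6.154 · 0.7896 / 0.1849 = 26.28 m
FS = H_c / H = 26.28 / 15.6 = 1.685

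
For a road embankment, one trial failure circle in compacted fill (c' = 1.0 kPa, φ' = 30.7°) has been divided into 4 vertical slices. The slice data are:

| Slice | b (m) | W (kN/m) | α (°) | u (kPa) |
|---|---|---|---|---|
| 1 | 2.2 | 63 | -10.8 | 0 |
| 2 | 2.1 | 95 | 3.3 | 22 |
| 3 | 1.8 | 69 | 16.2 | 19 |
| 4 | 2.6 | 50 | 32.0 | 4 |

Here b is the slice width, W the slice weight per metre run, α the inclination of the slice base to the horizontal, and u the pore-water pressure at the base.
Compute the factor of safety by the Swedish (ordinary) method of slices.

Ordinary method of slices: FS = Σ[c'·Δl_i + (W_i cosα_i − u_i·Δl_i)·tanφ'] / Σ W_i sinα_i, with Δl_i = b_i / cosα_i.
Slice 1: Δl = 2.2/cos(-10.8°) = 2.240 m; N'_1 = 63·cos(-10.8°) − 0·2.240 = 61.9; c'Δl = 2.24; W sinα = -11.8
Slice 2: Δl = 2.1/cos3.3° = 2.103 m; N'_2 = 95·cos3.3° − 22·2.103 = 48.6; c'Δl = 2.10; W sinα = 5.5
Slice 3: Δl = 1.8/cos16.2° = 1.874 m; N'_3 = 69·cos16.2° − 19·1.874 = 30.6; c'Δl = 1.87; W sinα = 19.3
Slice 4: Δl = 2.6/cos32.0° = 3.066 m; N'_4 = 50·cos32.0° − 4·3.066 = 30.1; c'Δl = 3.07; W sinα = 26.5
Σc'Δl = 9.3 kN/m; ΣN' = 171.2 kN/m; ΣW sinα = 39.4 kN/m
Resisting = 9.3 + 171.2·tan30.7° = 9.3 + 101.7 = 111.0 kN/m
FS = 111.0 / 39.4 = 2.815

FS = 2.82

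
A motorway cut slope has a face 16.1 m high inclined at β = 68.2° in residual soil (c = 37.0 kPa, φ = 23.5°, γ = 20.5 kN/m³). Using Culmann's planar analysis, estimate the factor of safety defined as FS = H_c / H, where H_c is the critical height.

H_c = (4c/γ) · sinβ cosφ / [1 − cos(β − φ)]
    = (4·37.0/20.5) · sin68.2°·cos23.5° / [1 − cos44.7°]
    = 7.220 · 0.8515 / 0.2892 = 21.26 m
FS = H_c / H = 21.26 / 16.1 = 1.320

FS = 1.32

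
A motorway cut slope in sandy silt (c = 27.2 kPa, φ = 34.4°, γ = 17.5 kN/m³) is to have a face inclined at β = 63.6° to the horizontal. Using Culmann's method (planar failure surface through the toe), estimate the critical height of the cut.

H_c = 36.16 m

Culmann's analysis gives the critical failure plane at α_cr = (β + φ)/2 = (63.6 + 34.4)/2 = 49.0°, and the critical height
H_c = (4c/γ) · sinβ cosφ / [1 − cos(β − φ)]
    = (4·27.2/17.5) · sin63.6°·cos34.4° / [1 − cos(29.2°)]
    = 6.217 · 0.8957·0.8251 / [1 − 0.8729]
    = 6.217 · 0.7391 / 0.1271
    = 36.16 m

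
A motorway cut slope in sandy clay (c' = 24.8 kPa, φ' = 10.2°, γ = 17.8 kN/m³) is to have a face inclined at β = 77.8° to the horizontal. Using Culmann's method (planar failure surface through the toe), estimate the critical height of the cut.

Culmann's analysis gives the critical failure plane at α_cr = (β + φ')/2 = (77.8 + 10.2)/2 = 44.0°, and the critical height
H_c = (4c'/γ) · sinβ cosφ' / [1 − cos(β − φ')]
    = (4·24.8/17.8) · sin77.8°·cos10.2° / [1 − cos(67.6°)]
    = 5.573 · 0.9774·0.9842 / [1 − 0.3811]
    = 5.573 · 0.9620 / 0.6189
    = 8.66 m

H_c = 8.66 m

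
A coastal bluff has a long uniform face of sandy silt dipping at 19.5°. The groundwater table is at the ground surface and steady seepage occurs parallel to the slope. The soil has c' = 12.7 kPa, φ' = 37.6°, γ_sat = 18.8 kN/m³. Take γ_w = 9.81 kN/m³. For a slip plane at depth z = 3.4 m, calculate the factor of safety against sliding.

FS = 1.67

With seepage parallel to the slope and the water table at the surface, the effective normal stress on the slip plane uses the buoyant unit weight γ' = γ_sat − γ_w while the driving shear stress uses γ_sat:
FS = [c' + γ' z cos²β tanφ'] / [γ_sat z sinβ cosβ]
γ' = 18.8 − 9.81 = 8.99 kN/m³
Numerator = 12.7 + 8.99·3.4·cos²19.5°·tan37.6° = 12.7 + 8.99·3.4·0.8886·0.7701 = 33.616 kPa
Denominator = 18.8·3.4·sin19.5°·cos19.5° = 18.8·3.4·0.3338·0.9426 = 20.113 kPa
FS = 33.616 / 20.113 = 1.671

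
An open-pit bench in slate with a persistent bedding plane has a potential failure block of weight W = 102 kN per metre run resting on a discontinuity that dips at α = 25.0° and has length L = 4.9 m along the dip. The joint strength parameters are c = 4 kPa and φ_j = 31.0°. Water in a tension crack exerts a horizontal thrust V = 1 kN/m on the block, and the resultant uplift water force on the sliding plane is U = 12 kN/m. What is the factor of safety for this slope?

Resolving the block weight along and normal to the plane and applying the Mohr–Coulomb strength on the joint:
N' = W cosα − U − V sinα = 102·cos25.0° − 12 − 1·sin25.0° = 80.0 kN/m
Driving force T = W sinα + V cosα = 102·sin25.0° + 1·cos25.0° = 44.0 kN/m
Resisting force R = c·L + N'·tanφ_j = 4·4.9 + 80.0·tan31.0° = 19.6 + 48.1 = 67.7 kN/m
FS = R / T = 67.7 / 44.0 = 1.538

FS = 1.54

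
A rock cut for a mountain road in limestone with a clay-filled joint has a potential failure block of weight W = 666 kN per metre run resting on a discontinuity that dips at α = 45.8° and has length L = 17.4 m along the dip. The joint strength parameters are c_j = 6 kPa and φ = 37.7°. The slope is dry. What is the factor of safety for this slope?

FS = 0.97

Resolving the block weight along and normal to the plane and applying the Mohr–Coulomb strength on the joint:
N' = W cosα = 666·cos45.8° = 464.3 kN/m
Driving force T = W sinα = 666·sin45.8° = 477.5 kN/m
Resisting force R = c_j·L + N'·tanφ = 6·17.4 + 464.3·tan37.7° = 104.4 + 358.9 = 463.3 kN/m
FS = R / T = 463.3 / 477.5 = 0.970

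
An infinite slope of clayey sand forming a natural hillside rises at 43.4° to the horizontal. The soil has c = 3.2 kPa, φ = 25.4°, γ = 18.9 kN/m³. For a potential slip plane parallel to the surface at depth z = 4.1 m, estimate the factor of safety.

For an infinite slope with a slip plane parallel to the surface (no pore pressure): FS = [c + γz cos²β tanφ] / [γz sinβ cosβ].
γz = 18.9·4.1 = 77.49 kN/m²
Numerator = 3.2 + 77.49·cos²43.4°·tan25.4° = 3.2 + 77.49·0.5279·0.4748 = 22.624 kPa
Denominator = 77.49·sin43.4°·cos43.4° = 77.49·0.6871·0.7266 = 38.685 kPa
FS = 22.624 / 38.685 = 0.585

FS = 0.58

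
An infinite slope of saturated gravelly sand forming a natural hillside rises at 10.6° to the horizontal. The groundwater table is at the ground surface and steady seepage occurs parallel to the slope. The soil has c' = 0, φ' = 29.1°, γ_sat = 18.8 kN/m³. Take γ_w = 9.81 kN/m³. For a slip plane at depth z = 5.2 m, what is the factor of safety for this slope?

FS = 1.42

With seepage parallel to the slope and the water table at the surface, the effective normal stress on the slip plane uses the buoyant unit weight γ' = γ_sat − γ_w while the driving shear stress uses γ_sat:
FS = [c' + γ' z cos²β tanφ'] / [γ_sat z sinβ cosβ]
(For c' = 0 this reduces to FS = (γ'/γ_sat)·tanφ'/tanβ.)
γ' = 18.8 − 9.81 = 8.99 kN/m³
Numerator = 0.0 + 8.99·5.2·cos²10.6°·tan29.1° = 0.0 + 8.99·5.2·0.9662·0.5566 = 25.139 kPa
Denominator = 18.8·5.2·sin10.6°·cos10.6° = 18.8·5.2·0.1840·0.9829 = 17.676 kPa
FS = 25.139 / 17.676 = 1.422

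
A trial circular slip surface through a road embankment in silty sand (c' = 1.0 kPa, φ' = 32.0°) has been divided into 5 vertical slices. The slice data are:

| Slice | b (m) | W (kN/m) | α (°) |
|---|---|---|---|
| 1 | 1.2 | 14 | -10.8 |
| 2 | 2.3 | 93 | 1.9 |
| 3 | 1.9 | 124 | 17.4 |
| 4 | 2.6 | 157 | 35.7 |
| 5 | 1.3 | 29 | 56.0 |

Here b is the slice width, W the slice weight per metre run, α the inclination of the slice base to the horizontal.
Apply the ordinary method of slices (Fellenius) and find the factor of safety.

Ordinary method of slices: FS = Σ[c'·Δl_i + (W_i cosα_i)·tanφ'] / Σ W_i sinα_i, with Δl_i = b_i / cosα_i.
Slice 1: Δl = 1.2/cos(-10.8°) = 1.222 m; N'_1 = 14·cos(-10.8°) = 13.8; c'Δl = 1.22; W sinα = -2.6
Slice 2: Δl = 2.3/cos1.9° = 2.301 m; N'_2 = 93·cos1.9° = 92.9; c'Δl = 2.30; W sinα = 3.1
Slice 3: Δl = 1.9/cos17.4° = 1.991 m; N'_3 = 124·cos17.4° = 118.3; c'Δl = 1.99; W sinα = 37.1
Slice 4: Δl = 2.6/cos35.7° = 3.202 m; N'_4 = 157·cos35.7° = 127.5; c'Δl = 3.20; W sinα = 91.6
Slice 5: Δl = 1.3/cos56.0° = 2.325 m; N'_5 = 29·cos56.0° = 16.2; c'Δl = 2.32; W sinα = 24.0
Σc'Δl = 11.0 kN/m; ΣN' = 368.7 kN/m; ΣW sinα = 153.2 kN/m
Resisting = 11.0 + 368.7·tan32.0° = 11.0 + 230.4 = 241.5 kN/m
FS = 241.5 / 153.2 = 1.576

FS = 1.58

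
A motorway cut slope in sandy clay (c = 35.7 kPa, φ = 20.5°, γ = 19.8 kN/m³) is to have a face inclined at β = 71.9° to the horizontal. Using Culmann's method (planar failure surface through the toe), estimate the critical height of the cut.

H_c = 17.07 m

Culmann's analysis gives the critical failure plane at α_cr = (β + φ)/2 = (71.9 + 20.5)/2 = 46.2°, and the critical height
H_c = (4c/γ) · sinβ cosφ / [1 − cos(β − φ)]
    = (4·35.7/19.8) · sin71.9°·cos20.5° / [1 − cos(51.4°)]
    = 7.212 · 0.9505·0.9367 / [1 − 0.6239]
    = 7.212 · 0.8903 / 0.3761
    = 17.07 m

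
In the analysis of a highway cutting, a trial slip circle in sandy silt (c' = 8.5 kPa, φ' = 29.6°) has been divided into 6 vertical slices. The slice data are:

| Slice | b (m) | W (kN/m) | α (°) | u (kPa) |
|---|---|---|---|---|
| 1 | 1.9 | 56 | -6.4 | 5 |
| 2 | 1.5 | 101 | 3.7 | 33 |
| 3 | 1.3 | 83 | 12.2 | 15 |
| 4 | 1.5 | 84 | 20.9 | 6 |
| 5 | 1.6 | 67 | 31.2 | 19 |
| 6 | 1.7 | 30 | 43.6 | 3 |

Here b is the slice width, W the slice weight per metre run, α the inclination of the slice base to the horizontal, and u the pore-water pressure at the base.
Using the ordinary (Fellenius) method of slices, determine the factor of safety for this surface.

Ordinary method of slices: FS = Σ[c'·Δl_i + (W_i cosα_i − u_i·Δl_i)·tanφ'] / Σ W_i sinα_i, with Δl_i = b_i / cosα_i.
Slice 1: Δl = 1.9/cos(-6.4°) = 1.912 m; N'_1 = 56·cos(-6.4°) − 5·1.912 = 46.1; c'Δl = 16.25; W sinα = -6.2
Slice 2: Δl = 1.5/cos3.7° = 1.503 m; N'_2 = 101·cos3.7° − 33·1.503 = 51.2; c'Δl = 12.78; W sinα = 6.5
Slice 3: Δl = 1.3/cos12.2° = 1.330 m; N'_3 = 83·cos12.2° − 15·1.330 = 61.2; c'Δl = 11.31; W sinα = 17.5
Slice 4: Δl = 1.5/cos20.9° = 1.606 m; N'_4 = 84·cos20.9° − 6·1.606 = 68.8; c'Δl = 13.65; W sinα = 30.0
Slice 5: Δl = 1.6/cos31.2° = 1.871 m; N'_5 = 67·cos31.2° − 19·1.871 = 21.8; c'Δl = 15.90; W sinα = 34.7
Slice 6: Δl = 1.7/cos43.6° = 2.348 m; N'_6 = 30·cos43.6° − 3·2.348 = 14.7; c'Δl = 19.95; W sinα = 20.7
Σc'Δl = 89.8 kN/m; ΣN' = 263.7 kN/m; ΣW sinα = 103.2 kN/m
Resisting = 89.8 + 263.7·tan29.6° = 89.8 + 149.8 = 239.7 kN/m
FS = 239.7 / 103.2 = 2.323

FS = 2.32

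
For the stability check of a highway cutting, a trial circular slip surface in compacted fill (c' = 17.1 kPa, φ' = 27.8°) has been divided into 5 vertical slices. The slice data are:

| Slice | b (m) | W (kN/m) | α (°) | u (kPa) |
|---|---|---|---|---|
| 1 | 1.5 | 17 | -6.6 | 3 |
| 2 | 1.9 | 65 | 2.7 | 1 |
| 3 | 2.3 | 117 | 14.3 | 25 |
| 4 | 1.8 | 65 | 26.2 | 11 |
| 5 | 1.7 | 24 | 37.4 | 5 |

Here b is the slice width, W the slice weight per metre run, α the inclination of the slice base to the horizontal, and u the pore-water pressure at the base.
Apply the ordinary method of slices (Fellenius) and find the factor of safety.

FS = 3.57

Ordinary method of slices: FS = Σ[c'·Δl_i + (W_i cosα_i − u_i·Δl_i)·tanφ'] / Σ W_i sinα_i, with Δl_i = b_i / cosα_i.
Slice 1: Δl = 1.5/cos(-6.6°) = 1.510 m; N'_1 = 17·cos(-6.6°) − 3·1.510 = 12.4; c'Δl = 25.82; W sinα = -2.0
Slice 2: Δl = 1.9/cos2.7° = 1.902 m; N'_2 = 65·cos2.7° − 1·1.902 = 63.0; c'Δl = 32.53; W sinα = 3.1
Slice 3: Δl = 2.3/cos14.3° = 2.374 m; N'_3 = 117·cos14.3° − 25·2.374 = 54.0; c'Δl = 40.59; W sinα = 28.9
Slice 4: Δl = 1.8/cos26.2° = 2.006 m; N'_4 = 65·cos26.2° − 11·2.006 = 36.3; c'Δl = 34.30; W sinα = 28.7
Slice 5: Δl = 1.7/cos37.4° = 2.140 m; N'_5 = 24·cos37.4° − 5·2.140 = 8.4; c'Δl = 36.59; W sinα = 14.6
Σc'Δl = 169.8 kN/m; ΣN' = 174.0 kN/m; ΣW sinα = 73.3 kN/m
Resisting = 169.8 + 174.0·tan27.8° = 169.8 + 91.8 = 261.6 kN/m
FS = 261.6 / 73.3 = 3.570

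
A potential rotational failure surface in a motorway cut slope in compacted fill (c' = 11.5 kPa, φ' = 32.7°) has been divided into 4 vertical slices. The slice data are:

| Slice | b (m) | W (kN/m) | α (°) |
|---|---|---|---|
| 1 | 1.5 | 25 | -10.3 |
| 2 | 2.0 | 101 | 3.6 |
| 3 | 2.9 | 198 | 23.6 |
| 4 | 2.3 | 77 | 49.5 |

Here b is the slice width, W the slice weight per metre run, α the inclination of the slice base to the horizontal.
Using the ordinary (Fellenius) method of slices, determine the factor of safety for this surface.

FS = 2.48

Ordinary method of slices: FS = Σ[c'·Δl_i + (W_i cosα_i)·tanφ'] / Σ W_i sinα_i, with Δl_i = b_i / cosα_i.
Slice 1: Δl = 1.5/cos(-10.3°) = 1.525 m; N'_1 = 25·cos(-10.3°) = 24.6; c'Δl = 17.53; W sinα = -4.5
Slice 2: Δl = 2.0/cos3.6° = 2.004 m; N'_2 = 101·cos3.6° = 100.8; c'Δl = 23.05; W sinα = 6.3
Slice 3: Δl = 2.9/cos23.6° = 3.165 m; N'_3 = 198·cos23.6° = 181.4; c'Δl = 36.39; W sinα = 79.3
Slice 4: Δl = 2.3/cos49.5° = 3.541 m; N'_4 = 77·cos49.5° = 50.0; c'Δl = 40.73; W sinα = 58.6
Σc'Δl = 117.7 kN/m; ΣN' = 356.8 kN/m; ΣW sinα = 139.7 kN/m
Resisting = 117.7 + 356.8·tan32.7° = 117.7 + 229.1 = 346.8 kN/m
FS = 346.8 / 139.7 = 2.483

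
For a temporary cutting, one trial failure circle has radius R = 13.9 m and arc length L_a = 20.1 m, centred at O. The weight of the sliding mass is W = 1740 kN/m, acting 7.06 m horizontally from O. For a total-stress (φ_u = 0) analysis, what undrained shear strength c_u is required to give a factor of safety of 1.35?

c_u = 59.4 kPa

FS = c_u·L_a·R / (W·d), so c_u = FS·W·d / (L_a·R).
c_u = 1.35·1740·7.06 / (20.10·13.9) = 16583.9 / 279.39 = 59.36 kPa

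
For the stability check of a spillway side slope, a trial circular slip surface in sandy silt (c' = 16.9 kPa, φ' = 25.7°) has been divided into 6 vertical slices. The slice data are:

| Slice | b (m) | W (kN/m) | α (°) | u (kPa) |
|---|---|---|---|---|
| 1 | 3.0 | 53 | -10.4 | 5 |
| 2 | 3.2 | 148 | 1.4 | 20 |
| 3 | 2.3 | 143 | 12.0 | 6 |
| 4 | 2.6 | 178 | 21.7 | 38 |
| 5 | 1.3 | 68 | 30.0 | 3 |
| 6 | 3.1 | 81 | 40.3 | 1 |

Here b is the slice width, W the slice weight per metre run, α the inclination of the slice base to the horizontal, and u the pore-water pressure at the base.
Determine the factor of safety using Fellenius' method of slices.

Ordinary method of slices: FS = Σ[c'·Δl_i + (W_i cosα_i − u_i·Δl_i)·tanφ'] / Σ W_i sinα_i, with Δl_i = b_i / cosα_i.
Slice 1: Δl = 3.0/cos(-10.4°) = 3.050 m; N'_1 = 53·cos(-10.4°) − 5·3.050 = 36.9; c'Δl = 51.55; W sinα = -9.6
Slice 2: Δl = 3.2/cos1.4° = 3.201 m; N'_2 = 148·cos1.4° − 20·3.201 = 83.9; c'Δl = 54.10; W sinα = 3.6
Slice 3: Δl = 2.3/cos12.0° = 2.351 m; N'_3 = 143·cos12.0° − 6·2.351 = 125.8; c'Δl = 39.74; W sinα = 29.7
Slice 4: Δl = 2.6/cos21.7° = 2.798 m; N'_4 = 178·cos21.7° − 38·2.798 = 59.0; c'Δl = 47.29; W sinα = 65.8
Slice 5: Δl = 1.3/cos30.0° = 1.501 m; N'_5 = 68·cos30.0° − 3·1.501 = 54.4; c'Δl = 25.37; W sinα = 34.0
Slice 6: Δl = 3.1/cos40.3° = 4.065 m; N'_6 = 81·cos40.3° − 1·4.065 = 57.7; c'Δl = 68.69; W sinα = 52.4
Σc'Δl = 286.7 kN/m; ΣN' = 417.7 kN/m; ΣW sinα = 176.0 kN/m
Resisting = 286.7 + 417.7·tan25.7° = 286.7 + 201.0 = 487.8 kN/m
FS = 487.8 / 176.0 = 2.772

FS = 2.77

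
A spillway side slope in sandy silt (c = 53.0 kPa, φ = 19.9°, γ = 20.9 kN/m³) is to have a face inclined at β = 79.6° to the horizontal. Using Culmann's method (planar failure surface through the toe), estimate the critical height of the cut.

Culmann's analysis gives the critical failure plane at α_cr = (β + φ)/2 = (79.6 + 19.9)/2 = 49.8°, and the critical height
H_c = (4c/γ) · sinβ cosφ / [1 − cos(β − φ)]
    = (4·53.0/20.9) · sin79.6°·cos19.9° / [1 − cos(59.7°)]
    = 10.144 · 0.9836·0.9403 / [1 − 0.5045]
    = 10.144 · 0.9248 / 0.4955
    = 18.93 m

H_c = 18.93 m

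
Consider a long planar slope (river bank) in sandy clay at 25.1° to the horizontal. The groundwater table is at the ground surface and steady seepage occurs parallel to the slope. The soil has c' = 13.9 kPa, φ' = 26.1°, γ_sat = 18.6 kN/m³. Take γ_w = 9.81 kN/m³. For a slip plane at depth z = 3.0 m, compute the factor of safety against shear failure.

FS = 1.14

With seepage parallel to the slope and the water table at the surface, the effective normal stress on the slip plane uses the buoyant unit weight γ' = γ_sat − γ_w while the driving shear stress uses γ_sat:
FS = [c' + γ' z cos²β tanφ'] / [γ_sat z sinβ cosβ]
γ' = 18.6 − 9.81 = 8.79 kN/m³
Numerator = 13.9 + 8.79·3.0·cos²25.1°·tan26.1° = 13.9 + 8.79·3.0·0.8201·0.4899 = 24.494 kPa
Denominator = 18.6·3.0·sin25.1°·cos25.1° = 18.6·3.0·0.4242·0.9056 = 21.435 kPa
FS = 24.494 / 21.435 = 1.143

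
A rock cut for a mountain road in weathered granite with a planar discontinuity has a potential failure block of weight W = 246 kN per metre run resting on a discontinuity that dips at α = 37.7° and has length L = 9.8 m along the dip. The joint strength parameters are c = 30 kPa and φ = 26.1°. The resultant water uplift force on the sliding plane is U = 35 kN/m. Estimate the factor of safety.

Resolving the block weight along and normal to the plane and applying the Mohr–Coulomb strength on the joint:
N' = W cosα − U = 246·cos37.7° − 35 = 159.6 kN/m
Driving force T = W sinα = 246·sin37.7° = 150.4 kN/m
Resisting force R = c·L + N'·tanφ = 30·9.8 + 159.6·tan26.1° = 294.0 + 78.2 = 372.2 kN/m
FS = R / T = 372.2 / 150.4 = 2.474

FS = 2.47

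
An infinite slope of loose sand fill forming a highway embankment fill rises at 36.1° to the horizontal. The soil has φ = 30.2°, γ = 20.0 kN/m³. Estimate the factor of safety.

FS = 0.80

For a dry cohesionless infinite slope the factor of safety is FS = tanφ / tanβ.
FS = tan30.2° / tan36.1° = 0.5820 / 0.7292 = 0.798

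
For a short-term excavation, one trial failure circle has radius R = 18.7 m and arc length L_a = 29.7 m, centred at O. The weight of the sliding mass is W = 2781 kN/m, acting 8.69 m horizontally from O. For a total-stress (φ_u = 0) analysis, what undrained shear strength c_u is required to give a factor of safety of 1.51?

FS = c_u·L_a·R / (W·d), so c_u = FS·W·d / (L_a·R).
c_u = 1.51·2781·8.69 / (29.70·18.7) = 36492.0 / 555.39 = 65.71 kPa

c_u = 65.7 kPa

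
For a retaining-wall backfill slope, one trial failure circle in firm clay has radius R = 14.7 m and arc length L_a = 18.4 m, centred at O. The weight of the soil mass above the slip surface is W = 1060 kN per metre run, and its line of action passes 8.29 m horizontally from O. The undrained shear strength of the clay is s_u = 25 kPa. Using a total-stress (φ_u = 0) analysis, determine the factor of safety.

Taking moments about the centre O, the resisting moment is provided by the undrained shear strength acting along the arc:
M_R = s_u·L_a·R = 25·18.40·14.7 = 6762.0 kN·m/m
M_D = W·d = 1060·8.29 = 8787.4 kN·m/m
FS = M_R / M_D = 6762.0 / 8787.4 = 0.770

FS = 0.77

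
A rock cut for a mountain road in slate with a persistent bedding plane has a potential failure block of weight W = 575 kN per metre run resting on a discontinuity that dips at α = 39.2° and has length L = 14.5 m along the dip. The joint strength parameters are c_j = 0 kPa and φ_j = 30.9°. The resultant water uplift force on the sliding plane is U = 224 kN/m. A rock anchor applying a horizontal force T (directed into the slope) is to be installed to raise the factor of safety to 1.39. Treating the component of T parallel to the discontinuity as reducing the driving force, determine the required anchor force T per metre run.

Resolving forces along and normal to the sliding plane, with the horizontal anchor force T adding T·sinα to the effective normal force and T·cosα acting up the plane against the driving force:
FS = [c_jL + (W cosα − U + T sinα) tanφ_j] / [W sinα − T cosα]
Without the anchor: N' = 221.6 kN/m, driving T_d = 363.4 kN/m, resisting R = 0·14.5 + 221.6·tan30.9° = 132.6 kN/m, FS = 0.36.
Setting FS = 1.39 and solving for T:
1.39·(363.4 − T cos39.2°) = 132.6 + T sin39.2°·tan30.9°
T·(sin39.2°·tan30.9° + 1.39·cos39.2°) = 1.39·363.4 − 132.6
T·(0.6320·0.5985 + 1.39·0.7749) = 505.1 − 132.6 = 372.5
T·1.4554 = 372.5
T = 256.0 kN/m

T = 256 kN/m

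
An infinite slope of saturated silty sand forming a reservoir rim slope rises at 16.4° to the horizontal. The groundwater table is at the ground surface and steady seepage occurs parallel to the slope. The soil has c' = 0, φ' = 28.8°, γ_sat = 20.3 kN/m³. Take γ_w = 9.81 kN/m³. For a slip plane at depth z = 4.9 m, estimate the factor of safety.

With seepage parallel to the slope and the water table at the surface, the effective normal stress on the slip plane uses the buoyant unit weight γ' = γ_sat − γ_w while the driving shear stress uses γ_sat:
FS = [c' + γ' z cos²β tanφ'] / [γ_sat z sinβ cosβ]
(For c' = 0 this reduces to FS = (γ'/γ_sat)·tanφ'/tanβ.)
γ' = 20.3 − 9.81 = 10.49 kN/m³
Numerator = 0.0 + 10.49·4.9·cos²16.4°·tan28.8° = 0.0 + 10.49·4.9·0.9203·0.5498 = 26.005 kPa
Denominator = 20.3·4.9·sin16.4°·cos16.4° = 20.3·4.9·0.2823·0.9593 = 26.942 kPa
FS = 26.005 / 26.942 = 0.965

FS = 0.97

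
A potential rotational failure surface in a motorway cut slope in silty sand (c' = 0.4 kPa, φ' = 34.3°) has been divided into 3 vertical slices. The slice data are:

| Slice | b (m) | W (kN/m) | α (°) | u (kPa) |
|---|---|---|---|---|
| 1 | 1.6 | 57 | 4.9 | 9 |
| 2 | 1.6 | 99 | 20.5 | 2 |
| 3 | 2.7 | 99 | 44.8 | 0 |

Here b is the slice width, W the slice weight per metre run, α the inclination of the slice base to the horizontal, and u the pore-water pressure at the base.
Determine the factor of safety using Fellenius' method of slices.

FS = 1.29

Ordinary method of slices: FS = Σ[c'·Δl_i + (W_i cosα_i − u_i·Δl_i)·tanφ'] / Σ W_i sinα_i, with Δl_i = b_i / cosα_i.
Slice 1: Δl = 1.6/cos4.9° = 1.606 m; N'_1 = 57·cos4.9° − 9·1.606 = 42.3; c'Δl = 0.64; W sinα = 4.9
Slice 2: Δl = 1.6/cos20.5° = 1.708 m; N'_2 = 99·cos20.5° − 2·1.708 = 89.3; c'Δl = 0.68; W sinα = 34.7
Slice 3: Δl = 2.7/cos44.8° = 3.805 m; N'_3 = 99·cos44.8° − 0·3.805 = 70.2; c'Δl = 1.52; W sinα = 69.8
Σc'Δl = 2.8 kN/m; ΣN' = 201.9 kN/m; ΣW sinα = 109.3 kN/m
Resisting = 2.8 + 201.9·tan34.3° = 2.8 + 137.7 = 140.6 kN/m
FS = 140.6 / 109.3 = 1.286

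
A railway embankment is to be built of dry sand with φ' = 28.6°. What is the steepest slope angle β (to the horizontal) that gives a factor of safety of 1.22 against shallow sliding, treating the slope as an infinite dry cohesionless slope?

β = 24.1°

For an infinite dry cohesionless slope FS = tanφ'/tanβ, so tanβ = tanφ' / FS.
tanβ = tan28.6° / 1.22 = 0.5452 / 1.22 = 0.4469
β = arctan(0.4469) = 24.08°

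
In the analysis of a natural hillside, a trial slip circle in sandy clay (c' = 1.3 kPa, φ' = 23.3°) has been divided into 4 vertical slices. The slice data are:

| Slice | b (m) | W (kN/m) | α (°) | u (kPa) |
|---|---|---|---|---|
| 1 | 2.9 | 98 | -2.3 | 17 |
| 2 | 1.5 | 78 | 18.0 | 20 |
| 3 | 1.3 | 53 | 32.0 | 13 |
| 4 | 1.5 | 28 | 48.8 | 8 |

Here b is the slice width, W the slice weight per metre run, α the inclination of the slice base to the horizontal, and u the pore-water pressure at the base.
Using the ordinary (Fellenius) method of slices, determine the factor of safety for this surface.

Ordinary method of slices: FS = Σ[c'·Δl_i + (W_i cosα_i − u_i·Δl_i)·tanφ'] / Σ W_i sinα_i, with Δl_i = b_i / cosα_i.
Slice 1: Δl = 2.9/cos(-2.3°) = 2.902 m; N'_1 = 98·cos(-2.3°) − 17·2.902 = 48.6; c'Δl = 3.77; W sinα = -3.9
Slice 2: Δl = 1.5/cos18.0° = 1.577 m; N'_2 = 78·cos18.0° − 20·1.577 = 42.6; c'Δl = 2.05; W sinα = 24.1
Slice 3: Δl = 1.3/cos32.0° = 1.533 m; N'_3 = 53·cos32.0° − 13·1.533 = 25.0; c'Δl = 1.99; W sinα = 28.1
Slice 4: Δl = 1.5/cos48.8° = 2.277 m; N'_4 = 28·cos48.8° − 8·2.277 = 0.2; c'Δl = 2.96; W sinα = 21.1
Σc'Δl = 10.8 kN/m; ΣN' = 116.5 kN/m; ΣW sinα = 69.3 kN/m
Resisting = 10.8 + 116.5·tan23.3° = 10.8 + 50.2 = 60.9 kN/m
FS = 60.9 / 69.3 = 0.879

FS = 0.88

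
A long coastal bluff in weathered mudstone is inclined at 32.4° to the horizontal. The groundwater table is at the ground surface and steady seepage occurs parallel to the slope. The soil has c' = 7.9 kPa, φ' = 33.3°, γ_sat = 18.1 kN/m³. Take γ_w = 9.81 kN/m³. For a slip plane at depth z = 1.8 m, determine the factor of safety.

FS = 1.01

With seepage parallel to the slope and the water table at the surface, the effective normal stress on the slip plane uses the buoyant unit weight γ' = γ_sat − γ_w while the driving shear stress uses γ_sat:
FS = [c' + γ' z cos²β tanφ'] / [γ_sat z sinβ cosβ]
γ' = 18.1 − 9.81 = 8.29 kN/m³
Numerator = 7.9 + 8.29·1.8·cos²32.4°·tan33.3° = 7.9 + 8.29·1.8·0.7129·0.6569 = 14.888 kPa
Denominator = 18.1·1.8·sin32.4°·cos32.4° = 18.1·1.8·0.5358·0.8443 = 14.740 kPa
FS = 14.888 / 14.740 = 1.010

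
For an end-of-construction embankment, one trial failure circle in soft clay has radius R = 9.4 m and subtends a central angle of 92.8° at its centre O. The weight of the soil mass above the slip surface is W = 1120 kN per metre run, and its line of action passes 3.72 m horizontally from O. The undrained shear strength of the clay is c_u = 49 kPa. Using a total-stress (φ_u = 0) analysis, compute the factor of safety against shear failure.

Taking moments about the centre O, the resisting moment is provided by the undrained shear strength acting along the arc:
Arc length L_a = R·θ = 9.4·(92.8°·π/180) = 9.4·1.6197 = 15.22 m
M_R = c_u·L_a·R = 49·15.22·9.4 = 7012.6 kN·m/m
M_D = W·d = 1120·3.72 = 4166.4 kN·m/m
FS = M_R / M_D = 7012.6 / 4166.4 = 1.683

FS = 1.68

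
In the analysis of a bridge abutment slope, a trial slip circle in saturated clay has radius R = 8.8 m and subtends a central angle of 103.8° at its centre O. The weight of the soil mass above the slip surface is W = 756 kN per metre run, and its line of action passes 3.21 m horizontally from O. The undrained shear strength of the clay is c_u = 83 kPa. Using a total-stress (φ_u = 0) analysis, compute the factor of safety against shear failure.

FS = 4.80

Taking moments about the centre O, the resisting moment is provided by the undrained shear strength acting along the arc:
Arc length L_a = R·θ = 8.8·(103.8°·π/180) = 8.8·1.8117 = 15.94 m
M_R = c_u·L_a·R = 83·15.94·8.8 = 11644.4 kN·m/m
M_D = W·d = 756·3.21 = 2426.8 kN·m/m
FS = M_R / M_D = 11644.4 / 2426.8 = 4.798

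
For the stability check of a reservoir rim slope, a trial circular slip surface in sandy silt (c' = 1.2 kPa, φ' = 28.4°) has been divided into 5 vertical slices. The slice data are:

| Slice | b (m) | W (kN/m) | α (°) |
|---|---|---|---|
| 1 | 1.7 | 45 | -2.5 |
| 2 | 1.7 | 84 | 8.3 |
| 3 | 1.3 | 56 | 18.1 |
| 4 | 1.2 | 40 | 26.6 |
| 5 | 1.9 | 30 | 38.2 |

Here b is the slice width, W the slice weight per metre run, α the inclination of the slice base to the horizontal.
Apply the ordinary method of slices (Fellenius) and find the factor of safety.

Ordinary method of slices: FS = Σ[c'·Δl_i + (W_i cosα_i)·tanφ'] / Σ W_i sinα_i, with Δl_i = b_i / cosα_i.
Slice 1: Δl = 1.7/cos(-2.5°) = 1.702 m; N'_1 = 45·cos(-2.5°) = 45.0; c'Δl = 2.04; W sinα = -2.0
Slice 2: Δl = 1.7/cos8.3° = 1.718 m; N'_2 = 84·cos8.3° = 83.1; c'Δl = 2.06; W sinα = 12.1
Slice 3: Δl = 1.3/cos18.1° = 1.368 m; N'_3 = 56·cos18.1° = 53.2; c'Δl = 1.64; W sinα = 17.4
Slice 4: Δl = 1.2/cos26.6° = 1.342 m; N'_4 = 40·cos26.6° = 35.8; c'Δl = 1.61; W sinα = 17.9
Slice 5: Δl = 1.9/cos38.2° = 2.418 m; N'_5 = 30·cos38.2° = 23.6; c'Δl = 2.90; W sinα = 18.6
Σc'Δl = 10.3 kN/m; ΣN' = 240.6 kN/m; ΣW sinα = 64.0 kN/m
Resisting = 10.3 + 240.6·tan28.4° = 10.3 + 130.1 = 140.4 kN/m
FS = 140.4 / 64.0 = 2.193

FS = 2.19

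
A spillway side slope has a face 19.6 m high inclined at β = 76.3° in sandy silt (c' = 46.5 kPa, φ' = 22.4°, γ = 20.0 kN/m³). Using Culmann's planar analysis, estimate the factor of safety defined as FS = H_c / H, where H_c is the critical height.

H_c = (4c'/γ) · sinβ cosφ' / [1 − cos(β − φ')]
    = (4·46.5/20.0) · sin76.3°·cos22.4° / [1 − cos53.9°]
    = 9.300 · 0.8982 / 0.4108 = 20.33 m
FS = H_c / H = 20.33 / 19.6 = 1.037

FS = 1.04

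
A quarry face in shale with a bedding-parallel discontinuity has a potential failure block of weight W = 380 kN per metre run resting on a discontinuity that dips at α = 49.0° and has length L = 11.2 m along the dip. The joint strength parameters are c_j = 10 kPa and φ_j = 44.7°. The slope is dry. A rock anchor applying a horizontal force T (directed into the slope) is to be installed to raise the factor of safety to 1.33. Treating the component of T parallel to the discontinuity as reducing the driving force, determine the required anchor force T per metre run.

Resolving forces along and normal to the sliding plane, with the horizontal anchor force T adding T·sinα to the effective normal force and T·cosα acting up the plane against the driving force:
FS = [c_jL + (W cosα + T sinα) tanφ_j] / [W sinα − T cosα]
Without the anchor: N' = 249.3 kN/m, driving T_d = 286.8 kN/m, resisting R = 10·11.2 + 249.3·tan44.7° = 358.7 kN/m, FS = 1.25.
Setting FS = 1.33 and solving for T:
1.33·(286.8 − T cos49.0°) = 358.7 + T sin49.0°·tan44.7°
T·(sin49.0°·tan44.7° + 1.33·cos49.0°) = 1.33·286.8 − 358.7
T·(0.7547·0.9896 + 1.33·0.6561) = 381.4 − 358.7 = 22.7
T·1.6194 = 22.7
T = 14.0 kN/m

T = 14 kN/m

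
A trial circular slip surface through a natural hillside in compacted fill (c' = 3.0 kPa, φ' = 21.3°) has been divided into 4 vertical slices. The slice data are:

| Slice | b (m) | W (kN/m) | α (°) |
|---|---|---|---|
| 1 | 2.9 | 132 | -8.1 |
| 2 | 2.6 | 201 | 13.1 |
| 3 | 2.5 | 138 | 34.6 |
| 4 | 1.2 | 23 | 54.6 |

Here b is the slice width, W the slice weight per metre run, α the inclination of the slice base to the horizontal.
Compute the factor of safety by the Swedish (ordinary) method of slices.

Ordinary method of slices: FS = Σ[c'·Δl_i + (W_i cosα_i)·tanφ'] / Σ W_i sinα_i, with Δl_i = b_i / cosα_i.
Slice 1: Δl = 2.9/cos(-8.1°) = 2.929 m; N'_1 = 132·cos(-8.1°) = 130.7; c'Δl = 8.79; W sinα = -18.6
Slice 2: Δl = 2.6/cos13.1° = 2.669 m; N'_2 = 201·cos13.1° = 195.8; c'Δl = 8.01; W sinα = 45.6
Slice 3: Δl = 2.5/cos34.6° = 3.037 m; N'_3 = 138·cos34.6° = 113.6; c'Δl = 9.11; W sinα = 78.4
Slice 4: Δl = 1.2/cos54.6° = 2.072 m; N'_4 = 23·cos54.6° = 13.3; c'Δl = 6.21; W sinα = 18.7
Σc'Δl = 32.1 kN/m; ΣN' = 453.4 kN/m; ΣW sinα = 124.1 kN/m
Resisting = 32.1 + 453.4·tan21.3° = 32.1 + 176.8 = 208.9 kN/m
FS = 208.9 / 124.1 = 1.684

FS = 1.68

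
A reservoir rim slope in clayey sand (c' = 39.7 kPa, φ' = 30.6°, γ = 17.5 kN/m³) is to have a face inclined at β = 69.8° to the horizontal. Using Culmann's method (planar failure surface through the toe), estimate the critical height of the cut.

Culmann's analysis gives the critical failure plane at α_cr = (β + φ')/2 = (69.8 + 30.6)/2 = 50.2°, and the critical height
H_c = (4c'/γ) · sinβ cosφ' / [1 − cos(β − φ')]
    = (4·39.7/17.5) · sin69.8°·cos30.6° / [1 − cos(39.2°)]
    = 9.074 · 0.9385·0.8607 / [1 − 0.7749]
    = 9.074 · 0.8078 / 0.2251
    = 32.57 m

H_c = 32.57 m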